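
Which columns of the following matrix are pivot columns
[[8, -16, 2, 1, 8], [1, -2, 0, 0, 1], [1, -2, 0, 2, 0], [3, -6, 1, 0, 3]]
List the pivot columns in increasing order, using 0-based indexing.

R1 -> 1/8·R1
  [ 1  -2  1/4  1/8  1 ]
  [ 1  -2    0    0  1 ]
  [ 1  -2    0    2  0 ]
  [ 3  -6    1    0  3 ]
R2 -> R2 − R1
  [ 1  -2   1/4   1/8  1 ]
  [ 0   0  -1/4  -1/8  0 ]
  [ 1  -2     0     2  0 ]
  [ 3  -6     1     0  3 ]
R3 -> R3 − R1
  [ 1  -2   1/4   1/8   1 ]
  [ 0   0  -1/4  -1/8   0 ]
  [ 0   0  -1/4  15/8  -1 ]
  [ 3  -6     1     0   3 ]
R4 -> R4 − 3·R1
  [ 1  -2   1/4   1/8   1 ]
  [ 0   0  -1/4  -1/8   0 ]
  [ 0   0  -1/4  15/8  -1 ]
  [ 0   0   1/4  -3/8   0 ]
R2 -> -4·R2
  [ 1  -2   1/4   1/8   1 ]
  [ 0   0     1   1/2   0 ]
  [ 0   0  -1/4  15/8  -1 ]
  [ 0   0   1/4  -3/8   0 ]
R3 -> R3 + 1/4·R2
  [ 1  -2  1/4   1/8   1 ]
  [ 0   0    1   1/2   0 ]
  [ 0   0    0     2  -1 ]
  [ 0   0  1/4  -3/8   0 ]
R4 -> R4 − 1/4·R2
  [ 1  -2  1/4   1/8   1 ]
  [ 0   0    1   1/2   0 ]
  [ 0   0    0     2  -1 ]
  [ 0   0    0  -1/2   0 ]
R3 -> 1/2·R3
  [ 1  -2  1/4   1/8     1 ]
  [ 0   0    1   1/2     0 ]
  [ 0   0    0     1  -1/2 ]
  [ 0   0    0  -1/2     0 ]
R4 -> R4 + 1/2·R3
  [ 1  -2  1/4  1/8     1 ]
  [ 0   0    1  1/2     0 ]
  [ 0   0    0    1  -1/2 ]
  [ 0   0    0    0  -1/4 ]
R4 -> -4·R4
  [ 1  -2  1/4  1/8     1 ]
  [ 0   0    1  1/2     0 ]
  [ 0   0    0    1  -1/2 ]
  [ 0   0    0    0     1 ]
R3 -> R3 + 1/2·R4
  [ 1  -2  1/4  1/8  1 ]
  [ 0   0    1  1/2  0 ]
  [ 0   0    0    1  0 ]
  [ 0   0    0    0  1 ]
R1 -> R1 − R4
  [ 1  -2  1/4  1/8  0 ]
  [ 0   0    1  1/2  0 ]
  [ 0   0    0    1  0 ]
  [ 0   0    0    0  1 ]
R2 -> R2 − 1/2·R3
  [ 1  -2  1/4  1/8  0 ]
  [ 0   0    1    0  0 ]
  [ 0   0    0    1  0 ]
  [ 0   0    0    0  1 ]
R1 -> R1 − 1/8·R3
  [ 1  -2  1/4  0  0 ]
  [ 0   0    1  0  0 ]
  [ 0   0    0  1  0 ]
  [ 0   0    0  0  1 ]
R1 -> R1 − 1/4·R2
  [ 1  -2  0  0  0 ]
  [ 0   0  1  0  0 ]
  [ 0   0  0  1  0 ]
  [ 0   0  0  0  1 ]
Pivot columns are the columns containing a leading 1.

0, 2, 3, 4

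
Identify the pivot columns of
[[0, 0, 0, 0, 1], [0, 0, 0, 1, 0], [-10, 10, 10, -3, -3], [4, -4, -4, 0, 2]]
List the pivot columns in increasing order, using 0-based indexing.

0, 3, 4

r1 <=> r3
  [ -10  10  10  -3  -3 ]
  [   0   0   0   1   0 ]
  [   0   0   0   0   1 ]
  [   4  -4  -4   0   2 ]
r1 ← -1/10·r1
  [ 1  -1  -1  3/10  3/10 ]
  [ 0   0   0     1     0 ]
  [ 0   0   0     0     1 ]
  [ 4  -4  -4     0     2 ]
r4 ← r4 − 4·r1
  [ 1  -1  -1  3/10  3/10 ]
  [ 0   0   0     1     0 ]
  [ 0   0   0     0     1 ]
  [ 0   0   0  -6/5   4/5 ]
r4 ← r4 + 6/5·r2
  [ 1  -1  -1  3/10  3/10 ]
  [ 0   0   0     1     0 ]
  [ 0   0   0     0     1 ]
  [ 0   0   0     0   4/5 ]
r4 ← r4 − 4/5·r3
  [ 1  -1  -1  3/10  3/10 ]
  [ 0   0   0     1     0 ]
  [ 0   0   0     0     1 ]
  [ 0   0   0     0     0 ]
r1 ← r1 − 3/10·r3
  [ 1  -1  -1  3/10  0 ]
  [ 0   0   0     1  0 ]
  [ 0   0   0     0  1 ]
  [ 0   0   0     0  0 ]
r1 ← r1 − 3/10·r2
  [ 1  -1  -1  0  0 ]
  [ 0   0   0  1  0 ]
  [ 0   0   0  0  1 ]
  [ 0   0   0  0  0 ]
Pivot columns are the columns containing a leading 1.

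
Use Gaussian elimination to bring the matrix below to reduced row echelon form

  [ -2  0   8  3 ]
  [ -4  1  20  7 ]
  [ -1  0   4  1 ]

[[1, 0, -4, 0], [0, 1, 4, 0], [0, 0, 0, 1]]

r1 -> -1/2·r1
  [  1  0  -4  -3/2 ]
  [ -4  1  20     7 ]
  [ -1  0   4     1 ]
r2 -> r2 + 4·r1
  [  1  0  -4  -3/2 ]
  [  0  1   4     1 ]
  [ -1  0   4     1 ]
r3 -> r3 + r1
  [ 1  0  -4  -3/2 ]
  [ 0  1   4     1 ]
  [ 0  0   0  -1/2 ]
r3 -> -2·r3
  [ 1  0  -4  -3/2 ]
  [ 0  1   4     1 ]
  [ 0  0   0     1 ]
r2 -> r2 − r3
  [ 1  0  -4  -3/2 ]
  [ 0  1   4     0 ]
  [ 0  0   0     1 ]
r1 -> r1 + 3/2·r3
  [ 1  0  -4  0 ]
  [ 0  1   4  0 ]
  [ 0  0   0  1 ]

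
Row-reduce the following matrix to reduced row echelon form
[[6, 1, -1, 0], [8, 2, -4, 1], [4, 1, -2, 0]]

R1 -> 1/6·R1
  [ 1  1/6  -1/6  0 ]
  [ 8    2    -4  1 ]
  [ 4    1    -2  0 ]
R2 -> R2 − 8·R1
  [ 1  1/6  -1/6  0 ]
  [ 0  2/3  -8/3  1 ]
  [ 4    1    -2  0 ]
R3 -> R3 − 4·R1
  [ 1  1/6  -1/6  0 ]
  [ 0  2/3  -8/3  1 ]
  [ 0  1/3  -4/3  0 ]
R2 -> 3/2·R2
  [ 1  1/6  -1/6    0 ]
  [ 0    1    -4  3/2 ]
  [ 0  1/3  -4/3    0 ]
R3 -> R3 − 1/3·R2
  [ 1  1/6  -1/6     0 ]
  [ 0    1    -4   3/2 ]
  [ 0    0     0  -1/2 ]
R3 -> -2·R3
  [ 1  1/6  -1/6    0 ]
  [ 0    1    -4  3/2 ]
  [ 0    0     0    1 ]
R2 -> R2 − 3/2·R3
  [ 1  1/6  -1/6  0 ]
  [ 0    1    -4  0 ]
  [ 0    0     0  1 ]
R1 -> R1 − 1/6·R2
  [ 1  0  1/2  0 ]
  [ 0  1   -4  0 ]
  [ 0  0    0  1 ]

[[1, 0, 1/2, 0], [0, 1, -4, 0], [0, 0, 0, 1]]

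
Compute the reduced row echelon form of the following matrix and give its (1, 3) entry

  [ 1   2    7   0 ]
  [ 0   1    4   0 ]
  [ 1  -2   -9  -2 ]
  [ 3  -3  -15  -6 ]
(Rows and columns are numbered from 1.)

-1

r3 := r3 − r1
r4 := r4 − 3·r1
r3 := r3 + 4·r2
r4 := r4 + 9·r2
r3 := -1/2·r3
r4 := r4 + 6·r3
r1 := r1 − 2·r2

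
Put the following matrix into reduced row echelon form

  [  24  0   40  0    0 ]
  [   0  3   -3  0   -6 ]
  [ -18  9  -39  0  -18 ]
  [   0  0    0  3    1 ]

[[1, 0, 5/3, 0, 0], [0, 1, -1, 0, -2], [0, 0, 0, 1, 1/3], [0, 0, 0, 0, 0]]

ρ1 := 1/24·ρ1
  [   1  0  5/3  0    0 ]
  [   0  3   -3  0   -6 ]
  [ -18  9  -39  0  -18 ]
  [   0  0    0  3    1 ]
ρ3 := ρ3 + 18·ρ1
  [ 1  0  5/3  0    0 ]
  [ 0  3   -3  0   -6 ]
  [ 0  9   -9  0  -18 ]
  [ 0  0    0  3    1 ]
ρ2 := 1/3·ρ2
  [ 1  0  5/3  0    0 ]
  [ 0  1   -1  0   -2 ]
  [ 0  9   -9  0  -18 ]
  [ 0  0    0  3    1 ]
ρ3 := ρ3 − 9·ρ2
  [ 1  0  5/3  0   0 ]
  [ 0  1   -1  0  -2 ]
  [ 0  0    0  0   0 ]
  [ 0  0    0  3   1 ]
ρ3 <-> ρ4
  [ 1  0  5/3  0   0 ]
  [ 0  1   -1  0  -2 ]
  [ 0  0    0  3   1 ]
  [ 0  0    0  0   0 ]
ρ3 := 1/3·ρ3
  [ 1  0  5/3  0    0 ]
  [ 0  1   -1  0   -2 ]
  [ 0  0    0  1  1/3 ]
  [ 0  0    0  0    0 ]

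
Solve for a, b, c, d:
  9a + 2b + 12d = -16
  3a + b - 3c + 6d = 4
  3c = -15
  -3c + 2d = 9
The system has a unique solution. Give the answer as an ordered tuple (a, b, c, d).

(2, 1, -5, -3)

Form the augmented matrix and row-reduce:
  [ 9  2   0  12  |  -16 ]
  [ 3  1  -3   6  |    4 ]
  [ 0  0   3   0  |  -15 ]
  [ 0  0  -3   2  |    9 ]
R1 := 1/9·R1
  [ 1  2/9   0  4/3  |  -16/9 ]
  [ 3    1  -3    6  |      4 ]
  [ 0    0   3    0  |    -15 ]
  [ 0    0  -3    2  |      9 ]
R2 := R2 − 3·R1
  [ 1  2/9   0  4/3  |  -16/9 ]
  [ 0  1/3  -3    2  |   28/3 ]
  [ 0    0   3    0  |    -15 ]
  [ 0    0  -3    2  |      9 ]
R2 := 3·R2
  [ 1  2/9   0  4/3  |  -16/9 ]
  [ 0    1  -9    6  |     28 ]
  [ 0    0   3    0  |    -15 ]
  [ 0    0  -3    2  |      9 ]
R3 := 1/3·R3
  [ 1  2/9   0  4/3  |  -16/9 ]
  [ 0    1  -9    6  |     28 ]
  [ 0    0   1    0  |     -5 ]
  [ 0    0  -3    2  |      9 ]
R4 := R4 + 3·R3
  [ 1  2/9   0  4/3  |  -16/9 ]
  [ 0    1  -9    6  |     28 ]
  [ 0    0   1    0  |     -5 ]
  [ 0    0   0    2  |     -6 ]
R4 := 1/2·R4
  [ 1  2/9   0  4/3  |  -16/9 ]
  [ 0    1  -9    6  |     28 ]
  [ 0    0   1    0  |     -5 ]
  [ 0    0   0    1  |     -3 ]
R2 := R2 − 6·R4
  [ 1  2/9   0  4/3  |  -16/9 ]
  [ 0    1  -9    0  |     46 ]
  [ 0    0   1    0  |     -5 ]
  [ 0    0   0    1  |     -3 ]
R1 := R1 − 4/3·R4
  [ 1  2/9   0  0  |  20/9 ]
  [ 0    1  -9  0  |    46 ]
  [ 0    0   1  0  |    -5 ]
  [ 0    0   0  1  |    -3 ]
R2 := R2 + 9·R3
  [ 1  2/9  0  0  |  20/9 ]
  [ 0    1  0  0  |     1 ]
  [ 0    0  1  0  |    -5 ]
  [ 0    0  0  1  |    -3 ]
R1 := R1 − 2/9·R2
  [ 1  0  0  0  |   2 ]
  [ 0  1  0  0  |   1 ]
  [ 0  0  1  0  |  -5 ]
  [ 0  0  0  1  |  -3 ]
Reading off the last column: a = 2, b = 1, c = -5, d = -3.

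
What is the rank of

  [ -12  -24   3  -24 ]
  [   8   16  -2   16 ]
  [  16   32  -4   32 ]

rank = 1

R1 -> -1/12·R1
  [  1   2  -1/4   2 ]
  [  8  16    -2  16 ]
  [ 16  32    -4  32 ]
R2 -> R2 − 8·R1
  [  1   2  -1/4   2 ]
  [  0   0     0   0 ]
  [ 16  32    -4  32 ]
R3 -> R3 − 16·R1
  [ 1  2  -1/4  2 ]
  [ 0  0     0  0 ]
  [ 0  0     0  0 ]
The reduced form has 1 nonzero row.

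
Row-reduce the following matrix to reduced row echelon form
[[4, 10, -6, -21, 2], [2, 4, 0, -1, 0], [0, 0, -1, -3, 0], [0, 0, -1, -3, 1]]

[[1, 0, 0, 1/2, 0], [0, 1, 0, -1/2, 0], [0, 0, 1, 3, 0], [0, 0, 0, 0, 1]]

Multiply R1 by 1/4.
  [ 1  5/2  -3/2  -21/4  1/2 ]
  [ 2    4     0     -1    0 ]
  [ 0    0    -1     -3    0 ]
  [ 0    0    -1     -3    1 ]
Subtract 2 times R1 from R2.
  [ 1  5/2  -3/2  -21/4  1/2 ]
  [ 0   -1     3   19/2   -1 ]
  [ 0    0    -1     -3    0 ]
  [ 0    0    -1     -3    1 ]
Multiply R2 by -1.
  [ 1  5/2  -3/2  -21/4  1/2 ]
  [ 0    1    -3  -19/2    1 ]
  [ 0    0    -1     -3    0 ]
  [ 0    0    -1     -3    1 ]
Multiply R3 by -1.
  [ 1  5/2  -3/2  -21/4  1/2 ]
  [ 0    1    -3  -19/2    1 ]
  [ 0    0     1      3    0 ]
  [ 0    0    -1     -3    1 ]
Add R3 to R4.
  [ 1  5/2  -3/2  -21/4  1/2 ]
  [ 0    1    -3  -19/2    1 ]
  [ 0    0     1      3    0 ]
  [ 0    0     0      0    1 ]
Subtract R4 from R2.
  [ 1  5/2  -3/2  -21/4  1/2 ]
  [ 0    1    -3  -19/2    0 ]
  [ 0    0     1      3    0 ]
  [ 0    0     0      0    1 ]
Subtract 1/2 times R4 from R1.
  [ 1  5/2  -3/2  -21/4  0 ]
  [ 0    1    -3  -19/2  0 ]
  [ 0    0     1      3  0 ]
  [ 0    0     0      0  1 ]
Add 3 times R3 to R2.
  [ 1  5/2  -3/2  -21/4  0 ]
  [ 0    1     0   -1/2  0 ]
  [ 0    0     1      3  0 ]
  [ 0    0     0      0  1 ]
Add 3/2 times R3 to R1.
  [ 1  5/2  0  -3/4  0 ]
  [ 0    1  0  -1/2  0 ]
  [ 0    0  1     3  0 ]
  [ 0    0  0     0  1 ]
Subtract 5/2 times R2 from R1.
  [ 1  0  0   1/2  0 ]
  [ 0  1  0  -1/2  0 ]
  [ 0  0  1     3  0 ]
  [ 0  0  0     0  1 ]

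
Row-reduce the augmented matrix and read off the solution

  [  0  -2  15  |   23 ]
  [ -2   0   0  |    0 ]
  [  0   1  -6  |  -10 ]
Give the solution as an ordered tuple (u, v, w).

(0, -4, 1)

R1 <-> R2
R1 ← -1/2·R1
R2 ← -1/2·R2
R3 ← R3 − R2
R3 ← 2/3·R3
R2 ← R2 + 15/2·R3
Reading off the last column: u = 0, v = -4, w = 1.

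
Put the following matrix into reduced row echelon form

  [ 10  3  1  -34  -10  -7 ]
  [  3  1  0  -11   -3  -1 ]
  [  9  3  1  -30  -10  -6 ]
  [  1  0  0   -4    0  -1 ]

r1 := 1/10·r1
  [ 1  3/10  1/10  -17/5   -1  -7/10 ]
  [ 3     1     0    -11   -3     -1 ]
  [ 9     3     1    -30  -10     -6 ]
  [ 1     0     0     -4    0     -1 ]
r2 := r2 − 3·r1
  [ 1  3/10   1/10  -17/5   -1  -7/10 ]
  [ 0  1/10  -3/10   -4/5    0  11/10 ]
  [ 9     3      1    -30  -10     -6 ]
  [ 1     0      0     -4    0     -1 ]
r3 := r3 − 9·r1
  [ 1  3/10   1/10  -17/5  -1  -7/10 ]
  [ 0  1/10  -3/10   -4/5   0  11/10 ]
  [ 0  3/10   1/10    3/5  -1   3/10 ]
  [ 1     0      0     -4   0     -1 ]
r4 := r4 − r1
  [ 1   3/10   1/10  -17/5  -1  -7/10 ]
  [ 0   1/10  -3/10   -4/5   0  11/10 ]
  [ 0   3/10   1/10    3/5  -1   3/10 ]
  [ 0  -3/10  -1/10   -3/5   1  -3/10 ]
r2 := 10·r2
  [ 1   3/10   1/10  -17/5  -1  -7/10 ]
  [ 0      1     -3     -8   0     11 ]
  [ 0   3/10   1/10    3/5  -1   3/10 ]
  [ 0  -3/10  -1/10   -3/5   1  -3/10 ]
r3 := r3 − 3/10·r2
  [ 1   3/10   1/10  -17/5  -1  -7/10 ]
  [ 0      1     -3     -8   0     11 ]
  [ 0      0      1      3  -1     -3 ]
  [ 0  -3/10  -1/10   -3/5   1  -3/10 ]
r4 := r4 + 3/10·r2
  [ 1  3/10  1/10  -17/5  -1  -7/10 ]
  [ 0     1    -3     -8   0     11 ]
  [ 0     0     1      3  -1     -3 ]
  [ 0     0    -1     -3   1      3 ]
r4 := r4 + r3
  [ 1  3/10  1/10  -17/5  -1  -7/10 ]
  [ 0     1    -3     -8   0     11 ]
  [ 0     0     1      3  -1     -3 ]
  [ 0     0     0      0   0      0 ]
r2 := r2 + 3·r3
  [ 1  3/10  1/10  -17/5  -1  -7/10 ]
  [ 0     1     0      1  -3      2 ]
  [ 0     0     1      3  -1     -3 ]
  [ 0     0     0      0   0      0 ]
r1 := r1 − 1/10·r3
  [ 1  3/10  0  -37/10  -9/10  -2/5 ]
  [ 0     1  0       1     -3     2 ]
  [ 0     0  1       3     -1    -3 ]
  [ 0     0  0       0      0     0 ]
r1 := r1 − 3/10·r2
  [ 1  0  0  -4   0  -1 ]
  [ 0  1  0   1  -3   2 ]
  [ 0  0  1   3  -1  -3 ]
  [ 0  0  0   0   0   0 ]

[[1, 0, 0, -4, 0, -1], [0, 1, 0, 1, -3, 2], [0, 0, 1, 3, -1, -3], [0, 0, 0, 0, 0, 0]]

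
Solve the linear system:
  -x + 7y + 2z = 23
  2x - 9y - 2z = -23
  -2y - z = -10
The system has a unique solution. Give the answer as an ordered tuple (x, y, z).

(6, 3, 4)

Form the augmented matrix and row-reduce:
  [ -1   7   2  |   23 ]
  [  2  -9  -2  |  -23 ]
  [  0  -2  -1  |  -10 ]
r1 ← -1·r1
  [ 1  -7  -2  |  -23 ]
  [ 2  -9  -2  |  -23 ]
  [ 0  -2  -1  |  -10 ]
r2 ← r2 − 2·r1
  [ 1  -7  -2  |  -23 ]
  [ 0   5   2  |   23 ]
  [ 0  -2  -1  |  -10 ]
r2 ← 1/5·r2
  [ 1  -7   -2  |   -23 ]
  [ 0   1  2/5  |  23/5 ]
  [ 0  -2   -1  |   -10 ]
r3 ← r3 + 2·r2
  [ 1  -7    -2  |   -23 ]
  [ 0   1   2/5  |  23/5 ]
  [ 0   0  -1/5  |  -4/5 ]
r3 ← -5·r3
  [ 1  -7   -2  |   -23 ]
  [ 0   1  2/5  |  23/5 ]
  [ 0   0    1  |     4 ]
r2 ← r2 − 2/5·r3
  [ 1  -7  -2  |  -23 ]
  [ 0   1   0  |    3 ]
  [ 0   0   1  |    4 ]
r1 ← r1 + 2·r3
  [ 1  -7  0  |  -15 ]
  [ 0   1  0  |    3 ]
  [ 0   0  1  |    4 ]
r1 ← r1 + 7·r2
  [ 1  0  0  |  6 ]
  [ 0  1  0  |  3 ]
  [ 0  0  1  |  4 ]
Reading off the last column: x = 6, y = 3, z = 4.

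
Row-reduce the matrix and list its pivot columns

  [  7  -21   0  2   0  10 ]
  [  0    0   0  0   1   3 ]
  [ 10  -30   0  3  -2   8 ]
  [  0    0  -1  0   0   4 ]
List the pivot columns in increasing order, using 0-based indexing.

Multiply r1 by 1/7.
  [  1   -3   0  2/7   0  10/7 ]
  [  0    0   0    0   1     3 ]
  [ 10  -30   0    3  -2     8 ]
  [  0    0  -1    0   0     4 ]
Subtract 10 times r1 from r3.
  [ 1  -3   0  2/7   0   10/7 ]
  [ 0   0   0    0   1      3 ]
  [ 0   0   0  1/7  -2  -44/7 ]
  [ 0   0  -1    0   0      4 ]
Swap r2 and r4.
  [ 1  -3   0  2/7   0   10/7 ]
  [ 0   0  -1    0   0      4 ]
  [ 0   0   0  1/7  -2  -44/7 ]
  [ 0   0   0    0   1      3 ]
Multiply r2 by -1.
  [ 1  -3  0  2/7   0   10/7 ]
  [ 0   0  1    0   0     -4 ]
  [ 0   0  0  1/7  -2  -44/7 ]
  [ 0   0  0    0   1      3 ]
Multiply r3 by 7.
  [ 1  -3  0  2/7    0  10/7 ]
  [ 0   0  1    0    0    -4 ]
  [ 0   0  0    1  -14   -44 ]
  [ 0   0  0    0    1     3 ]
Add 14 times r4 to r3.
  [ 1  -3  0  2/7  0  10/7 ]
  [ 0   0  1    0  0    -4 ]
  [ 0   0  0    1  0    -2 ]
  [ 0   0  0    0  1     3 ]
Subtract 2/7 times r3 from r1.
  [ 1  -3  0  0  0   2 ]
  [ 0   0  1  0  0  -4 ]
  [ 0   0  0  1  0  -2 ]
  [ 0   0  0  0  1   3 ]
Pivot columns are the columns containing a leading 1.

0, 2, 3, 4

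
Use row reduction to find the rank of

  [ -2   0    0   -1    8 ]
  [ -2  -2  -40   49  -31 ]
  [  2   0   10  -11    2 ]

rank = 3

r1 -> -1/2·r1
  [  1   0    0  1/2   -4 ]
  [ -2  -2  -40   49  -31 ]
  [  2   0   10  -11    2 ]
r2 -> r2 + 2·r1
  [ 1   0    0  1/2   -4 ]
  [ 0  -2  -40   50  -39 ]
  [ 2   0   10  -11    2 ]
r3 -> r3 − 2·r1
  [ 1   0    0  1/2   -4 ]
  [ 0  -2  -40   50  -39 ]
  [ 0   0   10  -12   10 ]
r2 -> -1/2·r2
  [ 1  0   0  1/2    -4 ]
  [ 0  1  20  -25  39/2 ]
  [ 0  0  10  -12    10 ]
r3 -> 1/10·r3
  [ 1  0   0   1/2    -4 ]
  [ 0  1  20   -25  39/2 ]
  [ 0  0   1  -6/5     1 ]
r2 -> r2 − 20·r3
  [ 1  0  0   1/2    -4 ]
  [ 0  1  0    -1  -1/2 ]
  [ 0  0  1  -6/5     1 ]
The reduced form has 3 nonzero rows.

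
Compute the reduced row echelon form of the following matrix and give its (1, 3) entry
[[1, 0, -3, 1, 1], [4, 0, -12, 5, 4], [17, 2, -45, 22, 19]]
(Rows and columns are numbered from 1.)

-3

r2 -> r2 − 4·r1
  [  1  0   -3   1   1 ]
  [  0  0    0   1   0 ]
  [ 17  2  -45  22  19 ]
r3 -> r3 − 17·r1
  [ 1  0  -3  1  1 ]
  [ 0  0   0  1  0 ]
  [ 0  2   6  5  2 ]
r2 ↔ r3
  [ 1  0  -3  1  1 ]
  [ 0  2   6  5  2 ]
  [ 0  0   0  1  0 ]
r2 -> 1/2·r2
  [ 1  0  -3    1  1 ]
  [ 0  1   3  5/2  1 ]
  [ 0  0   0    1  0 ]
r2 -> r2 − 5/2·r3
  [ 1  0  -3  1  1 ]
  [ 0  1   3  0  1 ]
  [ 0  0   0  1  0 ]
r1 -> r1 − r3
  [ 1  0  -3  0  1 ]
  [ 0  1   3  0  1 ]
  [ 0  0   0  1  0 ]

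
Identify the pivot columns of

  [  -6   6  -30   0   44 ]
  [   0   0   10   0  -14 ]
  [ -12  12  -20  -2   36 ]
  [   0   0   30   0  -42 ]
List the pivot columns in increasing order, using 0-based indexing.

ρ1 := -1/6·ρ1
ρ3 := ρ3 + 12·ρ1
ρ2 := 1/10·ρ2
ρ3 := ρ3 − 40·ρ2
ρ4 := ρ4 − 30·ρ2
ρ3 := -1/2·ρ3
ρ1 := ρ1 − 5·ρ2
Pivot columns are the columns containing a leading 1.

0, 2, 3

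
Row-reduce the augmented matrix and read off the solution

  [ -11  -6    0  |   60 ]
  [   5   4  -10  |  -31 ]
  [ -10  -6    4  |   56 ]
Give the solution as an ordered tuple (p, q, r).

(-6, 1, 1/2)

R1 → -1/11·R1
  [   1  6/11    0  |  -60/11 ]
  [   5     4  -10  |     -31 ]
  [ -10    -6    4  |      56 ]
R2 → R2 − 5·R1
  [   1   6/11    0  |  -60/11 ]
  [   0  14/11  -10  |  -41/11 ]
  [ -10     -6    4  |      56 ]
R3 → R3 + 10·R1
  [ 1   6/11    0  |  -60/11 ]
  [ 0  14/11  -10  |  -41/11 ]
  [ 0  -6/11    4  |   16/11 ]
R2 → 11/14·R2
  [ 1   6/11      0  |  -60/11 ]
  [ 0      1  -55/7  |  -41/14 ]
  [ 0  -6/11      4  |   16/11 ]
R3 → R3 + 6/11·R2
  [ 1  6/11      0  |  -60/11 ]
  [ 0     1  -55/7  |  -41/14 ]
  [ 0     0   -2/7  |    -1/7 ]
R3 → -7/2·R3
  [ 1  6/11      0  |  -60/11 ]
  [ 0     1  -55/7  |  -41/14 ]
  [ 0     0      1  |     1/2 ]
R2 → R2 + 55/7·R3
  [ 1  6/11  0  |  -60/11 ]
  [ 0     1  0  |       1 ]
  [ 0     0  1  |     1/2 ]
R1 → R1 − 6/11·R2
  [ 1  0  0  |   -6 ]
  [ 0  1  0  |    1 ]
  [ 0  0  1  |  1/2 ]
Reading off the last column: p = -6, q = 1, r = 1/2.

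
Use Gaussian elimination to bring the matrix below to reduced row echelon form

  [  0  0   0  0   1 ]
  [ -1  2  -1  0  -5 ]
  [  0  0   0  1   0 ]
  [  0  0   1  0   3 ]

[[1, -2, 0, 0, 0], [0, 0, 1, 0, 0], [0, 0, 0, 1, 0], [0, 0, 0, 0, 1]]

Swap R1 and R2.
  [ -1  2  -1  0  -5 ]
  [  0  0   0  0   1 ]
  [  0  0   0  1   0 ]
  [  0  0   1  0   3 ]
Multiply R1 by -1.
  [ 1  -2  1  0  5 ]
  [ 0   0  0  0  1 ]
  [ 0   0  0  1  0 ]
  [ 0   0  1  0  3 ]
Swap R2 and R4.
  [ 1  -2  1  0  5 ]
  [ 0   0  1  0  3 ]
  [ 0   0  0  1  0 ]
  [ 0   0  0  0  1 ]
Subtract 3 times R4 from R2.
  [ 1  -2  1  0  5 ]
  [ 0   0  1  0  0 ]
  [ 0   0  0  1  0 ]
  [ 0   0  0  0  1 ]
Subtract 5 times R4 from R1.
  [ 1  -2  1  0  0 ]
  [ 0   0  1  0  0 ]
  [ 0   0  0  1  0 ]
  [ 0   0  0  0  1 ]
Subtract R2 from R1.
  [ 1  -2  0  0  0 ]
  [ 0   0  1  0  0 ]
  [ 0   0  0  1  0 ]
  [ 0   0  0  0  1 ]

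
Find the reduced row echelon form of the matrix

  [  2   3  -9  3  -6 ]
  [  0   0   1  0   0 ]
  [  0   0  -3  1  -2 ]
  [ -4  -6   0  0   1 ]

Multiply r1 by 1/2.
  [  1  3/2  -9/2  3/2  -3 ]
  [  0    0     1    0   0 ]
  [  0    0    -3    1  -2 ]
  [ -4   -6     0    0   1 ]
Add 4 times r1 to r4.
  [ 1  3/2  -9/2  3/2   -3 ]
  [ 0    0     1    0    0 ]
  [ 0    0    -3    1   -2 ]
  [ 0    0   -18    6  -11 ]
Add 3 times r2 to r3.
  [ 1  3/2  -9/2  3/2   -3 ]
  [ 0    0     1    0    0 ]
  [ 0    0     0    1   -2 ]
  [ 0    0   -18    6  -11 ]
Add 18 times r2 to r4.
  [ 1  3/2  -9/2  3/2   -3 ]
  [ 0    0     1    0    0 ]
  [ 0    0     0    1   -2 ]
  [ 0    0     0    6  -11 ]
Subtract 6 times r3 from r4.
  [ 1  3/2  -9/2  3/2  -3 ]
  [ 0    0     1    0   0 ]
  [ 0    0     0    1  -2 ]
  [ 0    0     0    0   1 ]
Add 2 times r4 to r3.
  [ 1  3/2  -9/2  3/2  -3 ]
  [ 0    0     1    0   0 ]
  [ 0    0     0    1   0 ]
  [ 0    0     0    0   1 ]
Add 3 times r4 to r1.
  [ 1  3/2  -9/2  3/2  0 ]
  [ 0    0     1    0  0 ]
  [ 0    0     0    1  0 ]
  [ 0    0     0    0  1 ]
Subtract 3/2 times r3 from r1.
  [ 1  3/2  -9/2  0  0 ]
  [ 0    0     1  0  0 ]
  [ 0    0     0  1  0 ]
  [ 0    0     0  0  1 ]
Add 9/2 times r2 to r1.
  [ 1  3/2  0  0  0 ]
  [ 0    0  1  0  0 ]
  [ 0    0  0  1  0 ]
  [ 0    0  0  0  1 ]

[[1, 3/2, 0, 0, 0], [0, 0, 1, 0, 0], [0, 0, 0, 1, 0], [0, 0, 0, 0, 1]]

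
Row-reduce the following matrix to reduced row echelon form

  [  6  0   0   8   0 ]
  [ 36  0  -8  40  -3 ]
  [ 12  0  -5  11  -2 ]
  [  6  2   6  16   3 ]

R1 ← 1/6·R1
  [  1  0   0  4/3   0 ]
  [ 36  0  -8   40  -3 ]
  [ 12  0  -5   11  -2 ]
  [  6  2   6   16   3 ]
R2 ← R2 − 36·R1
  [  1  0   0  4/3   0 ]
  [  0  0  -8   -8  -3 ]
  [ 12  0  -5   11  -2 ]
  [  6  2   6   16   3 ]
R3 ← R3 − 12·R1
  [ 1  0   0  4/3   0 ]
  [ 0  0  -8   -8  -3 ]
  [ 0  0  -5   -5  -2 ]
  [ 6  2   6   16   3 ]
R4 ← R4 − 6·R1
  [ 1  0   0  4/3   0 ]
  [ 0  0  -8   -8  -3 ]
  [ 0  0  -5   -5  -2 ]
  [ 0  2   6    8   3 ]
R2 <=> R4
  [ 1  0   0  4/3   0 ]
  [ 0  2   6    8   3 ]
  [ 0  0  -5   -5  -2 ]
  [ 0  0  -8   -8  -3 ]
R2 ← 1/2·R2
  [ 1  0   0  4/3    0 ]
  [ 0  1   3    4  3/2 ]
  [ 0  0  -5   -5   -2 ]
  [ 0  0  -8   -8   -3 ]
R3 ← -1/5·R3
  [ 1  0   0  4/3    0 ]
  [ 0  1   3    4  3/2 ]
  [ 0  0   1    1  2/5 ]
  [ 0  0  -8   -8   -3 ]
R4 ← R4 + 8·R3
  [ 1  0  0  4/3    0 ]
  [ 0  1  3    4  3/2 ]
  [ 0  0  1    1  2/5 ]
  [ 0  0  0    0  1/5 ]
R4 ← 5·R4
  [ 1  0  0  4/3    0 ]
  [ 0  1  3    4  3/2 ]
  [ 0  0  1    1  2/5 ]
  [ 0  0  0    0    1 ]
R3 ← R3 − 2/5·R4
  [ 1  0  0  4/3    0 ]
  [ 0  1  3    4  3/2 ]
  [ 0  0  1    1    0 ]
  [ 0  0  0    0    1 ]
R2 ← R2 − 3/2·R4
  [ 1  0  0  4/3  0 ]
  [ 0  1  3    4  0 ]
  [ 0  0  1    1  0 ]
  [ 0  0  0    0  1 ]
R2 ← R2 − 3·R3
  [ 1  0  0  4/3  0 ]
  [ 0  1  0    1  0 ]
  [ 0  0  1    1  0 ]
  [ 0  0  0    0  1 ]

[[1, 0, 0, 4/3, 0], [0, 1, 0, 1, 0], [0, 0, 1, 1, 0], [0, 0, 0, 0, 1]]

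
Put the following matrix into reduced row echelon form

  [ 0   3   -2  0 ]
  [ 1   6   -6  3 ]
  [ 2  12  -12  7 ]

R1 ↔ R2
  [ 1   6   -6  3 ]
  [ 0   3   -2  0 ]
  [ 2  12  -12  7 ]
R3 := R3 − 2·R1
  [ 1  6  -6  3 ]
  [ 0  3  -2  0 ]
  [ 0  0   0  1 ]
R2 := 1/3·R2
  [ 1  6    -6  3 ]
  [ 0  1  -2/3  0 ]
  [ 0  0     0  1 ]
R1 := R1 − 3·R3
  [ 1  6    -6  0 ]
  [ 0  1  -2/3  0 ]
  [ 0  0     0  1 ]
R1 := R1 − 6·R2
  [ 1  0    -2  0 ]
  [ 0  1  -2/3  0 ]
  [ 0  0     0  1 ]

[[1, 0, -2, 0], [0, 1, -2/3, 0], [0, 0, 0, 1]]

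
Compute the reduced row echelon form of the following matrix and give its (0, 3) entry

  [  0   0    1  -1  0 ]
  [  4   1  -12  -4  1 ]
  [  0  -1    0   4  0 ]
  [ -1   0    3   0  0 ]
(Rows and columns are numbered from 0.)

-3

R1 <-> R2
  [  4   1  -12  -4  1 ]
  [  0   0    1  -1  0 ]
  [  0  -1    0   4  0 ]
  [ -1   0    3   0  0 ]
R1 → 1/4·R1
  [  1  1/4  -3  -1  1/4 ]
  [  0    0   1  -1    0 ]
  [  0   -1   0   4    0 ]
  [ -1    0   3   0    0 ]
R4 → R4 + R1
  [ 1  1/4  -3  -1  1/4 ]
  [ 0    0   1  -1    0 ]
  [ 0   -1   0   4    0 ]
  [ 0  1/4   0  -1  1/4 ]
R2 <-> R3
  [ 1  1/4  -3  -1  1/4 ]
  [ 0   -1   0   4    0 ]
  [ 0    0   1  -1    0 ]
  [ 0  1/4   0  -1  1/4 ]
R2 → -1·R2
  [ 1  1/4  -3  -1  1/4 ]
  [ 0    1   0  -4    0 ]
  [ 0    0   1  -1    0 ]
  [ 0  1/4   0  -1  1/4 ]
R4 → R4 − 1/4·R2
  [ 1  1/4  -3  -1  1/4 ]
  [ 0    1   0  -4    0 ]
  [ 0    0   1  -1    0 ]
  [ 0    0   0   0  1/4 ]
R4 → 4·R4
  [ 1  1/4  -3  -1  1/4 ]
  [ 0    1   0  -4    0 ]
  [ 0    0   1  -1    0 ]
  [ 0    0   0   0    1 ]
R1 → R1 − 1/4·R4
  [ 1  1/4  -3  -1  0 ]
  [ 0    1   0  -4  0 ]
  [ 0    0   1  -1  0 ]
  [ 0    0   0   0  1 ]
R1 → R1 + 3·R3
  [ 1  1/4  0  -4  0 ]
  [ 0    1  0  -4  0 ]
  [ 0    0  1  -1  0 ]
  [ 0    0  0   0  1 ]
R1 → R1 − 1/4·R2
  [ 1  0  0  -3  0 ]
  [ 0  1  0  -4  0 ]
  [ 0  0  1  -1  0 ]
  [ 0  0  0   0  1 ]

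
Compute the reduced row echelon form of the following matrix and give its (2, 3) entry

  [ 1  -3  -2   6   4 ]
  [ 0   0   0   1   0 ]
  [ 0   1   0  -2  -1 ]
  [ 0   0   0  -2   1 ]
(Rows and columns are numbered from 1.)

r2 <-> r3
  [ 1  -3  -2   6   4 ]
  [ 0   1   0  -2  -1 ]
  [ 0   0   0   1   0 ]
  [ 0   0   0  -2   1 ]
r4 → r4 + 2·r3
  [ 1  -3  -2   6   4 ]
  [ 0   1   0  -2  -1 ]
  [ 0   0   0   1   0 ]
  [ 0   0   0   0   1 ]
r2 → r2 + r4
  [ 1  -3  -2   6  4 ]
  [ 0   1   0  -2  0 ]
  [ 0   0   0   1  0 ]
  [ 0   0   0   0  1 ]
r1 → r1 − 4·r4
  [ 1  -3  -2   6  0 ]
  [ 0   1   0  -2  0 ]
  [ 0   0   0   1  0 ]
  [ 0   0   0   0  1 ]
r2 → r2 + 2·r3
  [ 1  -3  -2  6  0 ]
  [ 0   1   0  0  0 ]
  [ 0   0   0  1  0 ]
  [ 0   0   0  0  1 ]
r1 → r1 − 6·r3
  [ 1  -3  -2  0  0 ]
  [ 0   1   0  0  0 ]
  [ 0   0   0  1  0 ]
  [ 0   0   0  0  1 ]
r1 → r1 + 3·r2
  [ 1  0  -2  0  0 ]
  [ 0  1   0  0  0 ]
  [ 0  0   0  1  0 ]
  [ 0  0   0  0  1 ]

0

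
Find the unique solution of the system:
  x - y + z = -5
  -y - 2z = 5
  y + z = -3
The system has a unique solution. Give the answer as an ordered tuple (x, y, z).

(-4, -1, -2)

Form the augmented matrix and row-reduce:
  [ 1  -1   1  |  -5 ]
  [ 0  -1  -2  |   5 ]
  [ 0   1   1  |  -3 ]
R2 := -1·R2
  [ 1  -1  1  |  -5 ]
  [ 0   1  2  |  -5 ]
  [ 0   1  1  |  -3 ]
R3 := R3 − R2
  [ 1  -1   1  |  -5 ]
  [ 0   1   2  |  -5 ]
  [ 0   0  -1  |   2 ]
R3 := -1·R3
  [ 1  -1  1  |  -5 ]
  [ 0   1  2  |  -5 ]
  [ 0   0  1  |  -2 ]
R2 := R2 − 2·R3
  [ 1  -1  1  |  -5 ]
  [ 0   1  0  |  -1 ]
  [ 0   0  1  |  -2 ]
R1 := R1 − R3
  [ 1  -1  0  |  -3 ]
  [ 0   1  0  |  -1 ]
  [ 0   0  1  |  -2 ]
R1 := R1 + R2
  [ 1  0  0  |  -4 ]
  [ 0  1  0  |  -1 ]
  [ 0  0  1  |  -2 ]
Reading off the last column: x = -4, y = -1, z = -2.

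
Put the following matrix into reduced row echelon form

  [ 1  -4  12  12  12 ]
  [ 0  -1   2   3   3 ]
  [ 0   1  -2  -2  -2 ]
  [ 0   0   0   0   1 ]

R2 := -1·R2
R3 := R3 − R2
R3 := R3 − R4
R2 := R2 + 3·R4
R1 := R1 − 12·R4
R2 := R2 + 3·R3
R1 := R1 − 12·R3
R1 := R1 + 4·R2

[[1, 0, 4, 0, 0], [0, 1, -2, 0, 0], [0, 0, 0, 1, 0], [0, 0, 0, 0, 1]]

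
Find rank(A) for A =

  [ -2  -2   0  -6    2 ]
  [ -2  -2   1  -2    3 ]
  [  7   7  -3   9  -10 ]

ρ1 := -1/2·ρ1
  [  1   1   0   3   -1 ]
  [ -2  -2   1  -2    3 ]
  [  7   7  -3   9  -10 ]
ρ2 := ρ2 + 2·ρ1
  [ 1  1   0  3   -1 ]
  [ 0  0   1  4    1 ]
  [ 7  7  -3  9  -10 ]
ρ3 := ρ3 − 7·ρ1
  [ 1  1   0    3  -1 ]
  [ 0  0   1    4   1 ]
  [ 0  0  -3  -12  -3 ]
ρ3 := ρ3 + 3·ρ2
  [ 1  1  0  3  -1 ]
  [ 0  0  1  4   1 ]
  [ 0  0  0  0   0 ]
The reduced form has 2 nonzero rows.

rank = 2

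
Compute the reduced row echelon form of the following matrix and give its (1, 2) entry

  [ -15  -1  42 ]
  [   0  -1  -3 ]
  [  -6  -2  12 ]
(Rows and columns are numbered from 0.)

3

Multiply r1 by -1/15.
  [  1  1/15  -14/5 ]
  [  0    -1     -3 ]
  [ -6    -2     12 ]
Add 6 times r1 to r3.
  [ 1  1/15  -14/5 ]
  [ 0    -1     -3 ]
  [ 0  -8/5  -24/5 ]
Multiply r2 by -1.
  [ 1  1/15  -14/5 ]
  [ 0     1      3 ]
  [ 0  -8/5  -24/5 ]
Add 8/5 times r2 to r3.
  [ 1  1/15  -14/5 ]
  [ 0     1      3 ]
  [ 0     0      0 ]
Subtract 1/15 times r2 from r1.
  [ 1  0  -3 ]
  [ 0  1   3 ]
  [ 0  0   0 ]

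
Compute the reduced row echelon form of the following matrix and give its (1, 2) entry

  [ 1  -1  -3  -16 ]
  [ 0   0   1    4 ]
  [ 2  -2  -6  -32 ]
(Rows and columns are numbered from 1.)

ρ3 → ρ3 − 2·ρ1
  [ 1  -1  -3  -16 ]
  [ 0   0   1    4 ]
  [ 0   0   0    0 ]
ρ1 → ρ1 + 3·ρ2
  [ 1  -1  0  -4 ]
  [ 0   0  1   4 ]
  [ 0   0  0   0 ]

-1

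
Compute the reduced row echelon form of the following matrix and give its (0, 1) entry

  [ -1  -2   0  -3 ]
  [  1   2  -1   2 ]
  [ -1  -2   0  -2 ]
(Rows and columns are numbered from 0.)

r1 := -1·r1
  [  1   2   0   3 ]
  [  1   2  -1   2 ]
  [ -1  -2   0  -2 ]
r2 := r2 − r1
  [  1   2   0   3 ]
  [  0   0  -1  -1 ]
  [ -1  -2   0  -2 ]
r3 := r3 + r1
  [ 1  2   0   3 ]
  [ 0  0  -1  -1 ]
  [ 0  0   0   1 ]
r2 := -1·r2
  [ 1  2  0  3 ]
  [ 0  0  1  1 ]
  [ 0  0  0  1 ]
r2 := r2 − r3
  [ 1  2  0  3 ]
  [ 0  0  1  0 ]
  [ 0  0  0  1 ]
r1 := r1 − 3·r3
  [ 1  2  0  0 ]
  [ 0  0  1  0 ]
  [ 0  0  0  1 ]

2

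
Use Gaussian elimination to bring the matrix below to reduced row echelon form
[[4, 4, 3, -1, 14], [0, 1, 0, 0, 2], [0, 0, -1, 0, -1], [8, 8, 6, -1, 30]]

Multiply r1 by 1/4.
  [ 1  1  3/4  -1/4  7/2 ]
  [ 0  1    0     0    2 ]
  [ 0  0   -1     0   -1 ]
  [ 8  8    6    -1   30 ]
Subtract 8 times r1 from r4.
  [ 1  1  3/4  -1/4  7/2 ]
  [ 0  1    0     0    2 ]
  [ 0  0   -1     0   -1 ]
  [ 0  0    0     1    2 ]
Multiply r3 by -1.
  [ 1  1  3/4  -1/4  7/2 ]
  [ 0  1    0     0    2 ]
  [ 0  0    1     0    1 ]
  [ 0  0    0     1    2 ]
Add 1/4 times r4 to r1.
  [ 1  1  3/4  0  4 ]
  [ 0  1    0  0  2 ]
  [ 0  0    1  0  1 ]
  [ 0  0    0  1  2 ]
Subtract 3/4 times r3 from r1.
  [ 1  1  0  0  13/4 ]
  [ 0  1  0  0     2 ]
  [ 0  0  1  0     1 ]
  [ 0  0  0  1     2 ]
Subtract r2 from r1.
  [ 1  0  0  0  5/4 ]
  [ 0  1  0  0    2 ]
  [ 0  0  1  0    1 ]
  [ 0  0  0  1    2 ]

[[1, 0, 0, 0, 5/4], [0, 1, 0, 0, 2], [0, 0, 1, 0, 1], [0, 0, 0, 1, 2]]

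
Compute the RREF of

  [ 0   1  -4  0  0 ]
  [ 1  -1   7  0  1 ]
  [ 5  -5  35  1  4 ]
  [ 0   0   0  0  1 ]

[[1, 0, 3, 0, 0], [0, 1, -4, 0, 0], [0, 0, 0, 1, 0], [0, 0, 0, 0, 1]]

ρ1 <=> ρ2
  [ 1  -1   7  0  1 ]
  [ 0   1  -4  0  0 ]
  [ 5  -5  35  1  4 ]
  [ 0   0   0  0  1 ]
ρ3 -> ρ3 − 5·ρ1
  [ 1  -1   7  0   1 ]
  [ 0   1  -4  0   0 ]
  [ 0   0   0  1  -1 ]
  [ 0   0   0  0   1 ]
ρ3 -> ρ3 + ρ4
  [ 1  -1   7  0  1 ]
  [ 0   1  -4  0  0 ]
  [ 0   0   0  1  0 ]
  [ 0   0   0  0  1 ]
ρ1 -> ρ1 − ρ4
  [ 1  -1   7  0  0 ]
  [ 0   1  -4  0  0 ]
  [ 0   0   0  1  0 ]
  [ 0   0   0  0  1 ]
ρ1 -> ρ1 + ρ2
  [ 1  0   3  0  0 ]
  [ 0  1  -4  0  0 ]
  [ 0  0   0  1  0 ]
  [ 0  0   0  0  1 ]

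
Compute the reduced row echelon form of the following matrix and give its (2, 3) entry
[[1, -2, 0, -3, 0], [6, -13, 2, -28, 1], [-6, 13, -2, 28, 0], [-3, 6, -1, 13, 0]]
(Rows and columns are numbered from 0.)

R2 → R2 − 6·R1
  [  1  -2   0   -3  0 ]
  [  0  -1   2  -10  1 ]
  [ -6  13  -2   28  0 ]
  [ -3   6  -1   13  0 ]
R3 → R3 + 6·R1
  [  1  -2   0   -3  0 ]
  [  0  -1   2  -10  1 ]
  [  0   1  -2   10  0 ]
  [ -3   6  -1   13  0 ]
R4 → R4 + 3·R1
  [ 1  -2   0   -3  0 ]
  [ 0  -1   2  -10  1 ]
  [ 0   1  -2   10  0 ]
  [ 0   0  -1    4  0 ]
R2 → -1·R2
  [ 1  -2   0  -3   0 ]
  [ 0   1  -2  10  -1 ]
  [ 0   1  -2  10   0 ]
  [ 0   0  -1   4   0 ]
R3 → R3 − R2
  [ 1  -2   0  -3   0 ]
  [ 0   1  -2  10  -1 ]
  [ 0   0   0   0   1 ]
  [ 0   0  -1   4   0 ]
R3 <=> R4
  [ 1  -2   0  -3   0 ]
  [ 0   1  -2  10  -1 ]
  [ 0   0  -1   4   0 ]
  [ 0   0   0   0   1 ]
R3 → -1·R3
  [ 1  -2   0  -3   0 ]
  [ 0   1  -2  10  -1 ]
  [ 0   0   1  -4   0 ]
  [ 0   0   0   0   1 ]
R2 → R2 + R4
  [ 1  -2   0  -3  0 ]
  [ 0   1  -2  10  0 ]
  [ 0   0   1  -4  0 ]
  [ 0   0   0   0  1 ]
R2 → R2 + 2·R3
  [ 1  -2  0  -3  0 ]
  [ 0   1  0   2  0 ]
  [ 0   0  1  -4  0 ]
  [ 0   0  0   0  1 ]
R1 → R1 + 2·R2
  [ 1  0  0   1  0 ]
  [ 0  1  0   2  0 ]
  [ 0  0  1  -4  0 ]
  [ 0  0  0   0  1 ]

-4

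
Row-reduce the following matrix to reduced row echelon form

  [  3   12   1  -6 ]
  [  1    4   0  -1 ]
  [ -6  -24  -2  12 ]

R1 → 1/3·R1
  [  1    4  1/3  -2 ]
  [  1    4    0  -1 ]
  [ -6  -24   -2  12 ]
R2 → R2 − R1
  [  1    4   1/3  -2 ]
  [  0    0  -1/3   1 ]
  [ -6  -24    -2  12 ]
R3 → R3 + 6·R1
  [ 1  4   1/3  -2 ]
  [ 0  0  -1/3   1 ]
  [ 0  0     0   0 ]
R2 → -3·R2
  [ 1  4  1/3  -2 ]
  [ 0  0    1  -3 ]
  [ 0  0    0   0 ]
R1 → R1 − 1/3·R2
  [ 1  4  0  -1 ]
  [ 0  0  1  -3 ]
  [ 0  0  0   0 ]

[[1, 4, 0, -1], [0, 0, 1, -3], [0, 0, 0, 0]]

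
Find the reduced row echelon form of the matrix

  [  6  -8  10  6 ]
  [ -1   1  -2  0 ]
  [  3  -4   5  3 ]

[[1, 0, 3, -3], [0, 1, 1, -3], [0, 0, 0, 0]]

ρ1 -> 1/6·ρ1
  [  1  -4/3  5/3  1 ]
  [ -1     1   -2  0 ]
  [  3    -4    5  3 ]
ρ2 -> ρ2 + ρ1
  [ 1  -4/3   5/3  1 ]
  [ 0  -1/3  -1/3  1 ]
  [ 3    -4     5  3 ]
ρ3 -> ρ3 − 3·ρ1
  [ 1  -4/3   5/3  1 ]
  [ 0  -1/3  -1/3  1 ]
  [ 0     0     0  0 ]
ρ2 -> -3·ρ2
  [ 1  -4/3  5/3   1 ]
  [ 0     1    1  -3 ]
  [ 0     0    0   0 ]
ρ1 -> ρ1 + 4/3·ρ2
  [ 1  0  3  -3 ]
  [ 0  1  1  -3 ]
  [ 0  0  0   0 ]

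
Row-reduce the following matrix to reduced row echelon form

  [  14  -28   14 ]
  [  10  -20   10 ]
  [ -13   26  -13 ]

[[1, -2, 1], [0, 0, 0], [0, 0, 0]]

R1 -> 1/14·R1
  [   1   -2    1 ]
  [  10  -20   10 ]
  [ -13   26  -13 ]
R2 -> R2 − 10·R1
  [   1  -2    1 ]
  [   0   0    0 ]
  [ -13  26  -13 ]
R3 -> R3 + 13·R1
  [ 1  -2  1 ]
  [ 0   0  0 ]
  [ 0   0  0 ]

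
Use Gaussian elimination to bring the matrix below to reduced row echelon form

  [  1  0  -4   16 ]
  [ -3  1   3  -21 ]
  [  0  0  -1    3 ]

[[1, 0, 0, 4], [0, 1, 0, 0], [0, 0, 1, -3]]

r2 -> r2 + 3·r1
  [ 1  0  -4  16 ]
  [ 0  1  -9  27 ]
  [ 0  0  -1   3 ]
r3 -> -1·r3
  [ 1  0  -4  16 ]
  [ 0  1  -9  27 ]
  [ 0  0   1  -3 ]
r2 -> r2 + 9·r3
  [ 1  0  -4  16 ]
  [ 0  1   0   0 ]
  [ 0  0   1  -3 ]
r1 -> r1 + 4·r3
  [ 1  0  0   4 ]
  [ 0  1  0   0 ]
  [ 0  0  1  -3 ]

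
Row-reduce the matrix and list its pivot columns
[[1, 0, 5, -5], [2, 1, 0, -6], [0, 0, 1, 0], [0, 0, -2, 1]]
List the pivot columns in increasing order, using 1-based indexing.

r2 → r2 − 2·r1
  [ 1  0    5  -5 ]
  [ 0  1  -10   4 ]
  [ 0  0    1   0 ]
  [ 0  0   -2   1 ]
r4 → r4 + 2·r3
  [ 1  0    5  -5 ]
  [ 0  1  -10   4 ]
  [ 0  0    1   0 ]
  [ 0  0    0   1 ]
r2 → r2 − 4·r4
  [ 1  0    5  -5 ]
  [ 0  1  -10   0 ]
  [ 0  0    1   0 ]
  [ 0  0    0   1 ]
r1 → r1 + 5·r4
  [ 1  0    5  0 ]
  [ 0  1  -10  0 ]
  [ 0  0    1  0 ]
  [ 0  0    0  1 ]
r2 → r2 + 10·r3
  [ 1  0  5  0 ]
  [ 0  1  0  0 ]
  [ 0  0  1  0 ]
  [ 0  0  0  1 ]
r1 → r1 − 5·r3
  [ 1  0  0  0 ]
  [ 0  1  0  0 ]
  [ 0  0  1  0 ]
  [ 0  0  0  1 ]
Pivot columns are the columns containing a leading 1.

1, 2, 3, 4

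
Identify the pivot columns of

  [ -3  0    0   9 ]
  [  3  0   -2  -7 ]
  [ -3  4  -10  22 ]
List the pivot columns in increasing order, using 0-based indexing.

ρ1 → -1/3·ρ1
ρ2 → ρ2 − 3·ρ1
ρ3 → ρ3 + 3·ρ1
ρ2 ↔ ρ3
ρ2 → 1/4·ρ2
ρ3 → -1/2·ρ3
ρ2 → ρ2 + 5/2·ρ3
Pivot columns are the columns containing a leading 1.

0, 1, 2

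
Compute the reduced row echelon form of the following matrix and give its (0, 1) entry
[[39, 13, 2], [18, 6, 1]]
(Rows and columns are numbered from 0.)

1/3

ρ1 := 1/39·ρ1
  [  1  1/3  2/39 ]
  [ 18    6     1 ]
ρ2 := ρ2 − 18·ρ1
  [ 1  1/3  2/39 ]
  [ 0    0  1/13 ]
ρ2 := 13·ρ2
  [ 1  1/3  2/39 ]
  [ 0    0     1 ]
ρ1 := ρ1 − 2/39·ρ2
  [ 1  1/3  0 ]
  [ 0    0  1 ]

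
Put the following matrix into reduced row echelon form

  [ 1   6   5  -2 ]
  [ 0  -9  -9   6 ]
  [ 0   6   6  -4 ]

R2 -> -1/9·R2
  [ 1  6  5    -2 ]
  [ 0  1  1  -2/3 ]
  [ 0  6  6    -4 ]
R3 -> R3 − 6·R2
  [ 1  6  5    -2 ]
  [ 0  1  1  -2/3 ]
  [ 0  0  0     0 ]
R1 -> R1 − 6·R2
  [ 1  0  -1     2 ]
  [ 0  1   1  -2/3 ]
  [ 0  0   0     0 ]

[[1, 0, -1, 2], [0, 1, 1, -2/3], [0, 0, 0, 0]]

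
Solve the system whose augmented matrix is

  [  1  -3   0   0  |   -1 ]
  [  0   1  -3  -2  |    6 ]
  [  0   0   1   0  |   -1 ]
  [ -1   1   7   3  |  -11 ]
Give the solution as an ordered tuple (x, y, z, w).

(2, 1, -1, -1)

R4 → R4 + R1
  [ 1  -3   0   0  |   -1 ]
  [ 0   1  -3  -2  |    6 ]
  [ 0   0   1   0  |   -1 ]
  [ 0  -2   7   3  |  -12 ]
R4 → R4 + 2·R2
  [ 1  -3   0   0  |  -1 ]
  [ 0   1  -3  -2  |   6 ]
  [ 0   0   1   0  |  -1 ]
  [ 0   0   1  -1  |   0 ]
R4 → R4 − R3
  [ 1  -3   0   0  |  -1 ]
  [ 0   1  -3  -2  |   6 ]
  [ 0   0   1   0  |  -1 ]
  [ 0   0   0  -1  |   1 ]
R4 → -1·R4
  [ 1  -3   0   0  |  -1 ]
  [ 0   1  -3  -2  |   6 ]
  [ 0   0   1   0  |  -1 ]
  [ 0   0   0   1  |  -1 ]
R2 → R2 + 2·R4
  [ 1  -3   0  0  |  -1 ]
  [ 0   1  -3  0  |   4 ]
  [ 0   0   1  0  |  -1 ]
  [ 0   0   0  1  |  -1 ]
R2 → R2 + 3·R3
  [ 1  -3  0  0  |  -1 ]
  [ 0   1  0  0  |   1 ]
  [ 0   0  1  0  |  -1 ]
  [ 0   0  0  1  |  -1 ]
R1 → R1 + 3·R2
  [ 1  0  0  0  |   2 ]
  [ 0  1  0  0  |   1 ]
  [ 0  0  1  0  |  -1 ]
  [ 0  0  0  1  |  -1 ]
Reading off the last column: x = 2, y = 1, z = -1, w = -1.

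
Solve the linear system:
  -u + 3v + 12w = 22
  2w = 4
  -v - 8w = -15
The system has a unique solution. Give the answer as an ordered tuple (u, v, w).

(-1, -1, 2)

Form the augmented matrix and row-reduce:
  [ -1   3  12  |   22 ]
  [  0   0   2  |    4 ]
  [  0  -1  -8  |  -15 ]
Multiply R1 by -1.
  [ 1  -3  -12  |  -22 ]
  [ 0   0    2  |    4 ]
  [ 0  -1   -8  |  -15 ]
Swap R2 and R3.
  [ 1  -3  -12  |  -22 ]
  [ 0  -1   -8  |  -15 ]
  [ 0   0    2  |    4 ]
Multiply R2 by -1.
  [ 1  -3  -12  |  -22 ]
  [ 0   1    8  |   15 ]
  [ 0   0    2  |    4 ]
Multiply R3 by 1/2.
  [ 1  -3  -12  |  -22 ]
  [ 0   1    8  |   15 ]
  [ 0   0    1  |    2 ]
Subtract 8 times R3 from R2.
  [ 1  -3  -12  |  -22 ]
  [ 0   1    0  |   -1 ]
  [ 0   0    1  |    2 ]
Add 12 times R3 to R1.
  [ 1  -3  0  |   2 ]
  [ 0   1  0  |  -1 ]
  [ 0   0  1  |   2 ]
Add 3 times R2 to R1.
  [ 1  0  0  |  -1 ]
  [ 0  1  0  |  -1 ]
  [ 0  0  1  |   2 ]
Reading off the last column: u = -1, v = -1, w = 2.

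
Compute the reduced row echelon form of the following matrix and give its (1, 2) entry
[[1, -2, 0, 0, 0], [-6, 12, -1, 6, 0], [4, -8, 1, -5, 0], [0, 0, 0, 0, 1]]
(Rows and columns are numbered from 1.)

ρ2 := ρ2 + 6·ρ1
  [ 1  -2   0   0  0 ]
  [ 0   0  -1   6  0 ]
  [ 4  -8   1  -5  0 ]
  [ 0   0   0   0  1 ]
ρ3 := ρ3 − 4·ρ1
  [ 1  -2   0   0  0 ]
  [ 0   0  -1   6  0 ]
  [ 0   0   1  -5  0 ]
  [ 0   0   0   0  1 ]
ρ2 := -1·ρ2
  [ 1  -2  0   0  0 ]
  [ 0   0  1  -6  0 ]
  [ 0   0  1  -5  0 ]
  [ 0   0  0   0  1 ]
ρ3 := ρ3 − ρ2
  [ 1  -2  0   0  0 ]
  [ 0   0  1  -6  0 ]
  [ 0   0  0   1  0 ]
  [ 0   0  0   0  1 ]
ρ2 := ρ2 + 6·ρ3
  [ 1  -2  0  0  0 ]
  [ 0   0  1  0  0 ]
  [ 0   0  0  1  0 ]
  [ 0   0  0  0  1 ]

-2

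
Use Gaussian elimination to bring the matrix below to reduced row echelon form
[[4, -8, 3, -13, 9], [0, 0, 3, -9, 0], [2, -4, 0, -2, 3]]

[[1, -2, 0, -1, 0], [0, 0, 1, -3, 0], [0, 0, 0, 0, 1]]

r1 := 1/4·r1
  [ 1  -2  3/4  -13/4  9/4 ]
  [ 0   0    3     -9    0 ]
  [ 2  -4    0     -2    3 ]
r3 := r3 − 2·r1
  [ 1  -2   3/4  -13/4   9/4 ]
  [ 0   0     3     -9     0 ]
  [ 0   0  -3/2    9/2  -3/2 ]
r2 := 1/3·r2
  [ 1  -2   3/4  -13/4   9/4 ]
  [ 0   0     1     -3     0 ]
  [ 0   0  -3/2    9/2  -3/2 ]
r3 := r3 + 3/2·r2
  [ 1  -2  3/4  -13/4   9/4 ]
  [ 0   0    1     -3     0 ]
  [ 0   0    0      0  -3/2 ]
r3 := -2/3·r3
  [ 1  -2  3/4  -13/4  9/4 ]
  [ 0   0    1     -3    0 ]
  [ 0   0    0      0    1 ]
r1 := r1 − 9/4·r3
  [ 1  -2  3/4  -13/4  0 ]
  [ 0   0    1     -3  0 ]
  [ 0   0    0      0  1 ]
r1 := r1 − 3/4·r2
  [ 1  -2  0  -1  0 ]
  [ 0   0  1  -3  0 ]
  [ 0   0  0   0  1 ]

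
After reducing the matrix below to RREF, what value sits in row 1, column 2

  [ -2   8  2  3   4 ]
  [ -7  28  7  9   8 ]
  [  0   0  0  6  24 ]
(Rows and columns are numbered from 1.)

-4

ρ1 := -1/2·ρ1
  [  1  -4  -1  -3/2  -2 ]
  [ -7  28   7     9   8 ]
  [  0   0   0     6  24 ]
ρ2 := ρ2 + 7·ρ1
  [ 1  -4  -1  -3/2  -2 ]
  [ 0   0   0  -3/2  -6 ]
  [ 0   0   0     6  24 ]
ρ2 := -2/3·ρ2
  [ 1  -4  -1  -3/2  -2 ]
  [ 0   0   0     1   4 ]
  [ 0   0   0     6  24 ]
ρ3 := ρ3 − 6·ρ2
  [ 1  -4  -1  -3/2  -2 ]
  [ 0   0   0     1   4 ]
  [ 0   0   0     0   0 ]
ρ1 := ρ1 + 3/2·ρ2
  [ 1  -4  -1  0  4 ]
  [ 0   0   0  1  4 ]
  [ 0   0   0  0  0 ]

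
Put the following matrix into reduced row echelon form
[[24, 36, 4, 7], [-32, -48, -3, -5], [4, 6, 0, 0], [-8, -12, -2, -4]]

r1 := 1/24·r1
  [   1  3/2  1/6  7/24 ]
  [ -32  -48   -3    -5 ]
  [   4    6    0     0 ]
  [  -8  -12   -2    -4 ]
r2 := r2 + 32·r1
  [  1  3/2  1/6  7/24 ]
  [  0    0  7/3  13/3 ]
  [  4    6    0     0 ]
  [ -8  -12   -2    -4 ]
r3 := r3 − 4·r1
  [  1  3/2   1/6  7/24 ]
  [  0    0   7/3  13/3 ]
  [  0    0  -2/3  -7/6 ]
  [ -8  -12    -2    -4 ]
r4 := r4 + 8·r1
  [ 1  3/2   1/6  7/24 ]
  [ 0    0   7/3  13/3 ]
  [ 0    0  -2/3  -7/6 ]
  [ 0    0  -2/3  -5/3 ]
r2 := 3/7·r2
  [ 1  3/2   1/6  7/24 ]
  [ 0    0     1  13/7 ]
  [ 0    0  -2/3  -7/6 ]
  [ 0    0  -2/3  -5/3 ]
r3 := r3 + 2/3·r2
  [ 1  3/2   1/6  7/24 ]
  [ 0    0     1  13/7 ]
  [ 0    0     0  1/14 ]
  [ 0    0  -2/3  -5/3 ]
r4 := r4 + 2/3·r2
  [ 1  3/2  1/6  7/24 ]
  [ 0    0    1  13/7 ]
  [ 0    0    0  1/14 ]
  [ 0    0    0  -3/7 ]
r3 := 14·r3
  [ 1  3/2  1/6  7/24 ]
  [ 0    0    1  13/7 ]
  [ 0    0    0     1 ]
  [ 0    0    0  -3/7 ]
r4 := r4 + 3/7·r3
  [ 1  3/2  1/6  7/24 ]
  [ 0    0    1  13/7 ]
  [ 0    0    0     1 ]
  [ 0    0    0     0 ]
r2 := r2 − 13/7·r3
  [ 1  3/2  1/6  7/24 ]
  [ 0    0    1     0 ]
  [ 0    0    0     1 ]
  [ 0    0    0     0 ]
r1 := r1 − 7/24·r3
  [ 1  3/2  1/6  0 ]
  [ 0    0    1  0 ]
  [ 0    0    0  1 ]
  [ 0    0    0  0 ]
r1 := r1 − 1/6·r2
  [ 1  3/2  0  0 ]
  [ 0    0  1  0 ]
  [ 0    0  0  1 ]
  [ 0    0  0  0 ]

[[1, 3/2, 0, 0], [0, 0, 1, 0], [0, 0, 0, 1], [0, 0, 0, 0]]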